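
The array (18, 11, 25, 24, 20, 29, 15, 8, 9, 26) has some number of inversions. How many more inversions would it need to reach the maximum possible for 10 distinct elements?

21 inversions short

Maximum inversions for 10 distinct elements is C(10, 2) = 10·9/2 = 45.
Current inversions — for each element, count later smaller elements:
18: 4
11: 2
25: 5
24: 4
20: 3
29: 4
15: 2
8: 0
9: 0
26: 0
Current total: 4 + 2 + 5 + 4 + 3 + 4 + 2 + 0 + 0 + 0 = 24
Shortfall: 45 − 24 = 21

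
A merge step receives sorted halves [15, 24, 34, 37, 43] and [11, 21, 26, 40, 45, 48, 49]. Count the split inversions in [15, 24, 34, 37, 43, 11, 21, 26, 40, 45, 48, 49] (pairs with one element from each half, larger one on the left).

Take each right-half value and tally the left-half values above it:
r = 11: 15, 24, 34, 37, 43 → 5
r = 21: 24, 34, 37, 43 → 4
r = 26: 34, 37, 43 → 3
r = 40: 43 → 1
r = 45: none → 0
r = 48: none → 0
r = 49: none → 0
Cross-inversions: 5 + 4 + 3 + 1 + 0 + 0 + 0 = 13

There are 13 cross-inversions.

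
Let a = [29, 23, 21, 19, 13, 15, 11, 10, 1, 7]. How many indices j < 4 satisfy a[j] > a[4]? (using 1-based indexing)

3

The element at index 4 is 19.
Elements before it: 29, 23, 21
Those larger than 19: 29, 23, 21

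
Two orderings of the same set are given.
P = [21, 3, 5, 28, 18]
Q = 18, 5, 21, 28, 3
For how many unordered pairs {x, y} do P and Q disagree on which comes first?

7 disagreeing pairs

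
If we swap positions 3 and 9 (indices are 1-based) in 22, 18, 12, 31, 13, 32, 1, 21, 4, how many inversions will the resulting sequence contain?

There are 21 inversions.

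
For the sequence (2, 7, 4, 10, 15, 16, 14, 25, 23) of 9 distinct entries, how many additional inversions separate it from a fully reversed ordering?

32

Maximum inversions for 9 distinct elements is C(9, 2) = 9·8/2 = 36.
Current inversions — for each element, count later smaller elements:
2: 0
7: 1
4: 0
10: 0
15: 1
16: 1
14: 0
25: 1
23: 0
Current total: 0 + 1 + 0 + 0 + 1 + 1 + 0 + 1 + 0 = 4
Shortfall: 36 − 4 = 32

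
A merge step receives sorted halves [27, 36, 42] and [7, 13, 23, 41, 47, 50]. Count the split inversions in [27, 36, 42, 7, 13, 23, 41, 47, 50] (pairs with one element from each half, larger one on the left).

Take each right-half value and tally the left-half values above it:
r = 7: 27, 36, 42 → 3
r = 13: 27, 36, 42 → 3
r = 23: 27, 36, 42 → 3
r = 41: 42 → 1
r = 47: none → 0
r = 50: none → 0
Cross-inversions: 3 + 3 + 3 + 1 + 0 + 0 = 10

10 cross-inversions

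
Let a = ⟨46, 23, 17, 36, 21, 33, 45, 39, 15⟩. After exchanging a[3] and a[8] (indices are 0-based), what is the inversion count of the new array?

Positions 3 and 8 hold 36 and 15; after swapping, the array is [46, 23, 17, 15, 21, 33, 45, 39, 36].
Sweep left to right; for each value list the smaller values that follow it:
46 → 23, 17, 15, 21, 33, 45, 39, 36 → 8
23 → 17, 15, 21 → 3
17 → 15 → 1
15 → none → 0
21 → none → 0
33 → none → 0
45 → 39, 36 → 2
39 → 36 → 1
36 → none → 0
Sum: 8 + 3 + 1 + 0 + 0 + 0 + 2 + 1 + 0 = 15

15 inversions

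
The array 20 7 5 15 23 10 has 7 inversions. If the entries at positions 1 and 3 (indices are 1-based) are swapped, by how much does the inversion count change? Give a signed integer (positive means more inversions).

Positions 1 and 3 hold 20 and 5; after swapping, the array is [5, 7, 20, 15, 23, 10].
For each element, count later entries that are smaller:
5: 0
7: 0
20: 2
15: 1
23: 1
10: 0
Sum: 0 + 0 + 2 + 1 + 1 + 0 = 4
Change: 4 − 7 = -3

-3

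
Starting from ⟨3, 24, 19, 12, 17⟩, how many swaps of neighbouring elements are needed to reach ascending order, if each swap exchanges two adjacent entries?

Each adjacent swap fixes exactly one inversion, so the minimum swap count equals the number of inversions.
Count inversions — for each element, later elements that are smaller:
3: none → 0
24: 19, 12, 17 → 3
19: 12, 17 → 2
12: none → 0
17: none → 0
Total inversions: 0 + 3 + 2 + 0 + 0 = 5

5 swaps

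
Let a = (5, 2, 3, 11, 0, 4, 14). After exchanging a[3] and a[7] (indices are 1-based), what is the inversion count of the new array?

13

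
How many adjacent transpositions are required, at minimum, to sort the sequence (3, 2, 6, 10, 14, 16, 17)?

1 swap

Each adjacent swap fixes exactly one inversion, so the minimum swap count equals the number of inversions.
Count inversions — for each element, later elements that are smaller:
3: 2 → 1
2: none → 0
6: none → 0
10: none → 0
14: none → 0
16: none → 0
17: none → 0
Total inversions: 1 + 0 + 0 + 0 + 0 + 0 + 0 = 1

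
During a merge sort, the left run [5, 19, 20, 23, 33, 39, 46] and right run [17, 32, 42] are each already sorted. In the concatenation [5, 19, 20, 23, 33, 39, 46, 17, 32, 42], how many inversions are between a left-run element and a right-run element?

Count, for every r in R, how many entries of L exceed r:
r = 17: 19, 20, 23, 33, 39, 46 → 6
r = 32: 33, 39, 46 → 3
r = 42: 46 → 1
Cross-inversions: 6 + 3 + 1 = 10

10 cross-inversions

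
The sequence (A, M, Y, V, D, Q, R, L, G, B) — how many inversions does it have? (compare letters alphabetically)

27 out-of-order pairs

Count, for each position, how many later elements it exceeds:
A → none → 0
M → D, L, G, B → 4
Y → V, D, Q, R, L, G, B → 7
V → D, Q, R, L, G, B → 6
D → B → 1
Q → L, G, B → 3
R → L, G, B → 3
L → G, B → 2
G → B → 1
B → none → 0
Sum: 0 + 4 + 7 + 6 + 1 + 3 + 3 + 2 + 1 + 0 = 27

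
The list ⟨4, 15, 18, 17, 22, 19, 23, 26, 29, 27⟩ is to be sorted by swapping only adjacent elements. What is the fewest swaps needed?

3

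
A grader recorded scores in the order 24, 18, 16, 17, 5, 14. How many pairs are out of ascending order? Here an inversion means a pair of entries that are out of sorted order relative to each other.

13 inversions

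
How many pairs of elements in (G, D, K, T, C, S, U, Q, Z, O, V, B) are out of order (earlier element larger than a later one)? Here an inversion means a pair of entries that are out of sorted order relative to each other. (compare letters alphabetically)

Sweep left to right; for each value list the smaller values that follow it:
G → D, C, B → 3
D → C, B → 2
K → C, B → 2
T → C, S, Q, O, B → 5
C → B → 1
S → Q, O, B → 3
U → Q, O, B → 3
Q → O, B → 2
Z → O, V, B → 3
O → B → 1
V → B → 1
B → none → 0
Sum: 3 + 2 + 2 + 5 + 1 + 3 + 3 + 2 + 3 + 1 + 1 + 0 = 26

26 inversions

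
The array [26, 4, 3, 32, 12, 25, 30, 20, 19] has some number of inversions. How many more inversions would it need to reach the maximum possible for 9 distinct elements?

19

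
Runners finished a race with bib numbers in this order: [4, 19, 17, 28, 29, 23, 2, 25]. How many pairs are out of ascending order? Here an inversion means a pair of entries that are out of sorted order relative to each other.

Count, for each position, how many later elements it exceeds:
4: 1
19: 2
17: 1
28: 3
29: 3
23: 1
2: 0
25: 0
Sum: 1 + 2 + 1 + 3 + 3 + 1 + 0 + 0 = 11

11 out-of-order pairs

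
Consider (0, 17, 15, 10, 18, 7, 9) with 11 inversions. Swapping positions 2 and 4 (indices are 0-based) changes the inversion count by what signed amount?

+1

Positions 2 and 4 hold 15 and 18; after swapping, the array is [0, 17, 18, 10, 15, 7, 9].
Sweep left to right; for each value list the smaller values that follow it:
0 → none → 0
17 → 10, 15, 7, 9 → 4
18 → 10, 15, 7, 9 → 4
10 → 7, 9 → 2
15 → 7, 9 → 2
7 → none → 0
9 → none → 0
Sum: 0 + 4 + 4 + 2 + 2 + 0 + 0 = 12
Change: 12 − 11 = +1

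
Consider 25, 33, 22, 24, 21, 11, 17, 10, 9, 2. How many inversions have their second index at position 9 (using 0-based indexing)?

The element at index 9 is 2.
Elements before it: 25, 33, 22, 24, 21, 11, 17, 10, 9
Those larger than 2: 25, 33, 22, 24, 21, 11, 17, 10, 9

9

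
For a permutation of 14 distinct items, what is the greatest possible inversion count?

91 inversions

A reversed (strictly descending) arrangement makes every pair an inversion, giving C(14, 2) inversions.
C(14, 2) = 14·13/2 = 91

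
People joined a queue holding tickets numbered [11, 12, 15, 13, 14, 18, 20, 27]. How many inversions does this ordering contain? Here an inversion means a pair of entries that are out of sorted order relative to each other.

Sweep left to right; for each value list the smaller values that follow it:
11 → none → 0
12 → none → 0
15 → 13, 14 → 2
13 → none → 0
14 → none → 0
18 → none → 0
20 → none → 0
27 → none → 0
Sum: 0 + 0 + 2 + 0 + 0 + 0 + 0 + 0 = 2

Out-of-order pairs: 2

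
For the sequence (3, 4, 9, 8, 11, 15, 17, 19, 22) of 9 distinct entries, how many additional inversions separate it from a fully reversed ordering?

Maximum inversions for 9 distinct elements is C(9, 2) = 9·8/2 = 36.
Current inversions — for each element, count later smaller elements:
3: 0
4: 0
9: 1
8: 0
11: 0
15: 0
17: 0
19: 0
22: 0
Current total: 0 + 0 + 1 + 0 + 0 + 0 + 0 + 0 + 0 = 1
Shortfall: 36 − 1 = 35

35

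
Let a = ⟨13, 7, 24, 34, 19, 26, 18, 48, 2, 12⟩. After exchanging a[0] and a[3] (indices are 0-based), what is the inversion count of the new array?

Positions 0 and 3 hold 13 and 34; after swapping, the array is [34, 7, 24, 13, 19, 26, 18, 48, 2, 12].
Element-by-element contributions:
34 → 7, 24, 13, 19, 26, 18, 2, 12 → 8
7 → 2 → 1
24 → 13, 19, 18, 2, 12 → 5
13 → 2, 12 → 2
19 → 18, 2, 12 → 3
26 → 18, 2, 12 → 3
18 → 2, 12 → 2
48 → 2, 12 → 2
2 → none → 0
12 → none → 0
Sum: 8 + 1 + 5 + 2 + 3 + 3 + 2 + 2 + 0 + 0 = 26

There are 26 inversions.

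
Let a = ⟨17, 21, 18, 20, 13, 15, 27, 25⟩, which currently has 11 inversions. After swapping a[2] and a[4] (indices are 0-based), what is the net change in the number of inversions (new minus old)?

Positions 2 and 4 hold 18 and 13; after swapping, the array is [17, 21, 13, 20, 18, 15, 27, 25].
Element-by-element contributions:
17: 2
21: 4
13: 0
20: 2
18: 1
15: 0
27: 1
25: 0
Sum: 2 + 4 + 0 + 2 + 1 + 0 + 1 + 0 = 10
Change: 10 − 11 = -1

-1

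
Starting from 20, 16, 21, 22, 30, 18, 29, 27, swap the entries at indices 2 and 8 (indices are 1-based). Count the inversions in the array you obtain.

Positions 2 and 8 hold 16 and 27; after swapping, the array is [20, 27, 21, 22, 30, 18, 29, 16].
Count, for each position, how many later elements it exceeds:
20 → 18, 16 → 2
27 → 21, 22, 18, 16 → 4
21 → 18, 16 → 2
22 → 18, 16 → 2
30 → 18, 29, 16 → 3
18 → 16 → 1
29 → 16 → 1
16 → none → 0
Sum: 2 + 4 + 2 + 2 + 3 + 1 + 1 + 0 = 15

15 inversions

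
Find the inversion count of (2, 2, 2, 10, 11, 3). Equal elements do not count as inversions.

Listing every pair i<j with a[i]>a[j] (using 1-based positions):
(4,6): 10 > 3
(5,6): 11 > 3
That's 2 pairs.

2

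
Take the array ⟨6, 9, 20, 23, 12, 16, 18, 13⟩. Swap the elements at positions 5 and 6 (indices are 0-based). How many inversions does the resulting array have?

Positions 5 and 6 hold 16 and 18; after swapping, the array is [6, 9, 20, 23, 12, 18, 16, 13].
For each element, count later entries that are smaller:
6 → none → 0
9 → none → 0
20 → 12, 18, 16, 13 → 4
23 → 12, 18, 16, 13 → 4
12 → none → 0
18 → 16, 13 → 2
16 → 13 → 1
13 → none → 0
Sum: 0 + 0 + 4 + 4 + 0 + 2 + 1 + 0 = 11

11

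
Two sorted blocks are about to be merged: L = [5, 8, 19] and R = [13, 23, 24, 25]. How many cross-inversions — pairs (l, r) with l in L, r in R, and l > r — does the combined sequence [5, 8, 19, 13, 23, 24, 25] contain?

There is 1 split inversion.

Take each right-half value and tally the left-half values above it:
r = 13: 19 → 1
r = 23: none → 0
r = 24: none → 0
r = 25: none → 0
Cross-inversions: 1 + 0 + 0 + 0 = 1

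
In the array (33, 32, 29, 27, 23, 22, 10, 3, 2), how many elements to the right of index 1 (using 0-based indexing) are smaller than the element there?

7 such elements

The element at index 1 is 32.
Elements after it: 29, 27, 23, 22, 10, 3, 2
Those smaller than 32: 29, 27, 23, 22, 10, 3, 2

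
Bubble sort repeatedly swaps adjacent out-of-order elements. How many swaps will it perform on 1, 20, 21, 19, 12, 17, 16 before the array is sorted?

12

Minimum adjacent swaps = number of inversions (each swap of adjacent out-of-order elements removes one inversion and no swap can remove more).
Count inversions — for each element, later elements that are smaller:
1: none → 0
20: 19, 12, 17, 16 → 4
21: 19, 12, 17, 16 → 4
19: 12, 17, 16 → 3
12: none → 0
17: 16 → 1
16: none → 0
Total inversions: 0 + 4 + 4 + 3 + 0 + 1 + 0 = 12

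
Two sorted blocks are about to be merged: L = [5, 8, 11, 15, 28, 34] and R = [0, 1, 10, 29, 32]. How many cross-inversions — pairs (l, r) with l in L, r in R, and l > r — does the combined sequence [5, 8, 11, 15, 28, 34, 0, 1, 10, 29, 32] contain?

There are 18 cross-inversions.

Count, for every r in R, how many entries of L exceed r:
r = 0: 5, 8, 11, 15, 28, 34 → 6
r = 1: 5, 8, 11, 15, 28, 34 → 6
r = 10: 11, 15, 28, 34 → 4
r = 29: 34 → 1
r = 32: 34 → 1
Cross-inversions: 6 + 6 + 4 + 1 + 1 = 18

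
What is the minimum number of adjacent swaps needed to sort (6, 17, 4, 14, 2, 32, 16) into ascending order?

Adjacent swaps: 9

The minimum number of adjacent swaps to sort an array equals its inversion count, since every such swap removes exactly one inversion.
Count inversions — for each element, later elements that are smaller:
6: 4, 2 → 2
17: 4, 14, 2, 16 → 4
4: 2 → 1
14: 2 → 1
2: none → 0
32: 16 → 1
16: none → 0
Total inversions: 2 + 4 + 1 + 1 + 0 + 1 + 0 = 9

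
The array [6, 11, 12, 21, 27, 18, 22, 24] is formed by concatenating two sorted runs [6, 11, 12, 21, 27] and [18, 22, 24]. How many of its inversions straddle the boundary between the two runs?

4

For each element r of the right run, count left-run elements greater than r:
r = 18: 21, 27 → 2
r = 22: 27 → 1
r = 24: 27 → 1
Cross-inversions: 2 + 1 + 1 = 4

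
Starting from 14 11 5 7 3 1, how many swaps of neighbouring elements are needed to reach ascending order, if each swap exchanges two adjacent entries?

Minimum adjacent swaps = number of inversions (each swap of adjacent out-of-order elements removes one inversion and no swap can remove more).
Count inversions — for each element, later elements that are smaller:
14: 11, 5, 7, 3, 1 → 5
11: 5, 7, 3, 1 → 4
5: 3, 1 → 2
7: 3, 1 → 2
3: 1 → 1
1: none → 0
Total inversions: 5 + 4 + 2 + 2 + 1 + 0 = 14

14 swaps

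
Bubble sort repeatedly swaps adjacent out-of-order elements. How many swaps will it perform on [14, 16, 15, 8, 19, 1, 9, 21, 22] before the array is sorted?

13 adjacent swaps

Each adjacent swap fixes exactly one inversion, so the minimum swap count equals the number of inversions.
Count inversions — for each element, later elements that are smaller:
14: 8, 1, 9 → 3
16: 15, 8, 1, 9 → 4
15: 8, 1, 9 → 3
8: 1 → 1
19: 1, 9 → 2
1: none → 0
9: none → 0
21: none → 0
22: none → 0
Total inversions: 3 + 4 + 3 + 1 + 2 + 0 + 0 + 0 + 0 = 13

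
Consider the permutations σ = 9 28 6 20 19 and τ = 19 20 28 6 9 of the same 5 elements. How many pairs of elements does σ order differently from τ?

There are 9 discordant pairs.

Assign each item its position (1..5) in the first ordering, then rewrite the second ordering as that position sequence:
positions: 9→1, 28→2, 6→3, 20→4, 19→5
second ordering as positions: [5, 4, 2, 3, 1]
Discordant pairs = inversions in this position sequence.
5: 4, 2, 3, 1 → 4
4: 2, 3, 1 → 3
2: 1 → 1
3: 1 → 1
1: 0
Total: 4 + 3 + 1 + 1 + 0 = 9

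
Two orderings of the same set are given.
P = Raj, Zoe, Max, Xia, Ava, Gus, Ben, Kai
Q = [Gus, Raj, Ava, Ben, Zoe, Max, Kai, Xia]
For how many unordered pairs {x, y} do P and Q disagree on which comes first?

Assign each item its position (1..8) in the first ordering, then rewrite the second ordering as that position sequence:
positions: Raj→1, Zoe→2, Max→3, Xia→4, Ava→5, Gus→6, Ben→7, Kai→8
second ordering as positions: [6, 1, 5, 7, 2, 3, 8, 4]
Discordant pairs = inversions in this position sequence.
6: 1, 5, 2, 3, 4 → 5
1: 0
5: 2, 3, 4 → 3
7: 2, 3, 4 → 3
2: 0
3: 0
8: 4 → 1
4: 0
Total: 5 + 0 + 3 + 3 + 0 + 0 + 1 + 0 = 12

12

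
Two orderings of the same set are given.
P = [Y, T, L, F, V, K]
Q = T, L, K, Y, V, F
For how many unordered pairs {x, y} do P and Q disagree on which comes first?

Assign each item its position (1..6) in the first ordering, then rewrite the second ordering as that position sequence:
positions: Y→1, T→2, L→3, F→4, V→5, K→6
second ordering as positions: [2, 3, 6, 1, 5, 4]
Discordant pairs = inversions in this position sequence.
2: 1 → 1
3: 1 → 1
6: 1, 5, 4 → 3
1: 0
5: 4 → 1
4: 0
Total: 1 + 1 + 3 + 0 + 1 + 0 = 6

Disagreeing pairs: 6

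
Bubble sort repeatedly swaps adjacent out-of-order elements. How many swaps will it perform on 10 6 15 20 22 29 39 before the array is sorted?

Each adjacent swap fixes exactly one inversion, so the minimum swap count equals the number of inversions.
Count inversions — for each element, later elements that are smaller:
10: 6 → 1
6: none → 0
15: none → 0
20: none → 0
22: none → 0
29: none → 0
39: none → 0
Total inversions: 1 + 0 + 0 + 0 + 0 + 0 + 0 = 1

1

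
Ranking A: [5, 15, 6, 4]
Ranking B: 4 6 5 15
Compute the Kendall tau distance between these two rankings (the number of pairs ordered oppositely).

5

Assign each item its position (1..4) in the first ordering, then rewrite the second ordering as that position sequence:
positions: 5→1, 15→2, 6→3, 4→4
second ordering as positions: [4, 3, 1, 2]
Discordant pairs = inversions in this position sequence.
4: 3, 1, 2 → 3
3: 1, 2 → 2
1: 0
2: 0
Total: 3 + 2 + 0 + 0 = 5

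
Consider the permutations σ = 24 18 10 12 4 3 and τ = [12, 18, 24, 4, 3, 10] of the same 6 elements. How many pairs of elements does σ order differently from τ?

6

Assign each item its position (1..6) in the first ordering, then rewrite the second ordering as that position sequence:
positions: 24→1, 18→2, 10→3, 12→4, 4→5, 3→6
second ordering as positions: [4, 2, 1, 5, 6, 3]
Discordant pairs = inversions in this position sequence.
4: 2, 1, 3 → 3
2: 1 → 1
1: 0
5: 3 → 1
6: 3 → 1
3: 0
Total: 3 + 1 + 0 + 1 + 1 + 0 = 6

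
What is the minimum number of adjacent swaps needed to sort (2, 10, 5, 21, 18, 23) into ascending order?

The minimum number of adjacent swaps to sort an array equals its inversion count, since every such swap removes exactly one inversion.
Count inversions — for each element, later elements that are smaller:
2: none → 0
10: 5 → 1
5: none → 0
21: 18 → 1
18: none → 0
23: none → 0
Total inversions: 0 + 1 + 0 + 1 + 0 + 0 = 2

There are 2 adjacent swaps.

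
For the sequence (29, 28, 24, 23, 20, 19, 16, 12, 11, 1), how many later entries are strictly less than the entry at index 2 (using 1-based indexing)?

8 such elements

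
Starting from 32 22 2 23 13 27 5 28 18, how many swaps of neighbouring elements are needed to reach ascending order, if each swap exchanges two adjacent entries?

19

Minimum adjacent swaps = number of inversions (each swap of adjacent out-of-order elements removes one inversion and no swap can remove more).
Count inversions — for each element, later elements that are smaller:
32: 22, 2, 23, 13, 27, 5, 28, 18 → 8
22: 2, 13, 5, 18 → 4
2: none → 0
23: 13, 5, 18 → 3
13: 5 → 1
27: 5, 18 → 2
5: none → 0
28: 18 → 1
18: none → 0
Total inversions: 8 + 4 + 0 + 3 + 1 + 2 + 0 + 1 + 0 = 19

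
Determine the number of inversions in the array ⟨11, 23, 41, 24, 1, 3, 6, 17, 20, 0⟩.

There are 28 inversions.

Sweep left to right; for each value list the smaller values that follow it:
11 → 1, 3, 6, 0 → 4
23 → 1, 3, 6, 17, 20, 0 → 6
41 → 24, 1, 3, 6, 17, 20, 0 → 7
24 → 1, 3, 6, 17, 20, 0 → 6
1 → 0 → 1
3 → 0 → 1
6 → 0 → 1
17 → 0 → 1
20 → 0 → 1
0 → none → 0
Sum: 4 + 6 + 7 + 6 + 1 + 1 + 1 + 1 + 1 + 0 = 28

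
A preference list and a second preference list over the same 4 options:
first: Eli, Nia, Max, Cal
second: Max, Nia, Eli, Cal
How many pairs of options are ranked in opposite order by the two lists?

3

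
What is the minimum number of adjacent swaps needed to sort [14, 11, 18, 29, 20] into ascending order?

2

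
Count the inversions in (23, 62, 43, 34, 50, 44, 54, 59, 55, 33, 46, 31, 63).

Element-by-element contributions:
23 → none → 0
62 → 43, 34, 50, 44, 54, 59, 55, 33, 46, 31 → 10
43 → 34, 33, 31 → 3
34 → 33, 31 → 2
50 → 44, 33, 46, 31 → 4
44 → 33, 31 → 2
54 → 33, 46, 31 → 3
59 → 55, 33, 46, 31 → 4
55 → 33, 46, 31 → 3
33 → 31 → 1
46 → 31 → 1
31 → none → 0
63 → none → 0
Sum: 0 + 10 + 3 + 2 + 4 + 2 + 3 + 4 + 3 + 1 + 1 + 0 + 0 = 33

There are 33 inversions.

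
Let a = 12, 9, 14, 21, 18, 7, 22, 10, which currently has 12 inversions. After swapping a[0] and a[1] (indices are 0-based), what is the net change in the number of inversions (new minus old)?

Positions 0 and 1 hold 12 and 9; after swapping, the array is [9, 12, 14, 21, 18, 7, 22, 10].
For each element, count later entries that are smaller:
9: 1
12: 2
14: 2
21: 3
18: 2
7: 0
22: 1
10: 0
Sum: 1 + 2 + 2 + 3 + 2 + 0 + 1 + 0 = 11
Change: 11 − 12 = -1

-1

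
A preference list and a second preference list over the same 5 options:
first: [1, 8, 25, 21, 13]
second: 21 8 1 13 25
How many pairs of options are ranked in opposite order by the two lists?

5 pairs

Assign each item its position (1..5) in the first ordering, then rewrite the second ordering as that position sequence:
positions: 1→1, 8→2, 25→3, 21→4, 13→5
second ordering as positions: [4, 2, 1, 5, 3]
Discordant pairs = inversions in this position sequence.
4: 2, 1, 3 → 3
2: 1 → 1
1: 0
5: 3 → 1
3: 0
Total: 3 + 1 + 0 + 1 + 0 = 5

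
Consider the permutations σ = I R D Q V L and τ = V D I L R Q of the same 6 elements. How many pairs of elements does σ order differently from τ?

Assign each item its position (1..6) in the first ordering, then rewrite the second ordering as that position sequence:
positions: I→1, R→2, D→3, Q→4, V→5, L→6
second ordering as positions: [5, 3, 1, 6, 2, 4]
Discordant pairs = inversions in this position sequence.
5: 3, 1, 2, 4 → 4
3: 1, 2 → 2
1: 0
6: 2, 4 → 2
2: 0
4: 0
Total: 4 + 2 + 0 + 2 + 0 + 0 = 8

There are 8 discordant pairs.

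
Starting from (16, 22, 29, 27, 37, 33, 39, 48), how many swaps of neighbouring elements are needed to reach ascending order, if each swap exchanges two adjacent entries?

There are 2 adjacent swaps.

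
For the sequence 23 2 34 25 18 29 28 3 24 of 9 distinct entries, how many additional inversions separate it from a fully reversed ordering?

18

Maximum inversions for 9 distinct elements is C(9, 2) = 9·8/2 = 36.
Current inversions — for each element, count later smaller elements:
23: 3
2: 0
34: 6
25: 3
18: 1
29: 3
28: 2
3: 0
24: 0
Current total: 3 + 0 + 6 + 3 + 1 + 3 + 2 + 0 + 0 = 18
Shortfall: 36 − 18 = 18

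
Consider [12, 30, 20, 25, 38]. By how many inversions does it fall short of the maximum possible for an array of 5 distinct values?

8 inversions short

Maximum inversions for 5 distinct elements is C(5, 2) = 5·4/2 = 10.
Current inversions — for each element, count later smaller elements:
12: 0
30: 2
20: 0
25: 0
38: 0
Current total: 0 + 2 + 0 + 0 + 0 = 2
Shortfall: 10 − 2 = 8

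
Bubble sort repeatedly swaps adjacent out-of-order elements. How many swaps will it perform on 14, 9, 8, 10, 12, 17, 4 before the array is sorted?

11

Minimum adjacent swaps = number of inversions (each swap of adjacent out-of-order elements removes one inversion and no swap can remove more).
Count inversions — for each element, later elements that are smaller:
14: 9, 8, 10, 12, 4 → 5
9: 8, 4 → 2
8: 4 → 1
10: 4 → 1
12: 4 → 1
17: 4 → 1
4: none → 0
Total inversions: 5 + 2 + 1 + 1 + 1 + 1 + 0 = 11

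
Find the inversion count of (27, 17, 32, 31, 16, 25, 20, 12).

20 inversions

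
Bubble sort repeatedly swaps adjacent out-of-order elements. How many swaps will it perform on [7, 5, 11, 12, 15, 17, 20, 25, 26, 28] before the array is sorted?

1

Each adjacent swap fixes exactly one inversion, so the minimum swap count equals the number of inversions.
Count inversions — for each element, later elements that are smaller:
7: 5 → 1
5: none → 0
11: none → 0
12: none → 0
15: none → 0
17: none → 0
20: none → 0
25: none → 0
26: none → 0
28: none → 0
Total inversions: 1 + 0 + 0 + 0 + 0 + 0 + 0 + 0 + 0 + 0 = 1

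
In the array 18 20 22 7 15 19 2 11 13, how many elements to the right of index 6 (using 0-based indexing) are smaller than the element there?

The element at index 6 is 2.
Elements after it: 11, 13
None of them are smaller than 2.

0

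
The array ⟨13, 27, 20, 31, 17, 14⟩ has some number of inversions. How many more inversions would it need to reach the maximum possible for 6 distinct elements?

Maximum inversions for 6 distinct elements is C(6, 2) = 6·5/2 = 15.
Current inversions — for each element, count later smaller elements:
13: 0
27: 3
20: 2
31: 2
17: 1
14: 0
Current total: 0 + 3 + 2 + 2 + 1 + 0 = 8
Shortfall: 15 − 8 = 7

7 inversions short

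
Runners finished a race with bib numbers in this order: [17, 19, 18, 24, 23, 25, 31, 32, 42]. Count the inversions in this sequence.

2

Count, for each position, how many later elements it exceeds:
17: 0
19: 1
18: 0
24: 1
23: 0
25: 0
31: 0
32: 0
42: 0
Sum: 0 + 1 + 0 + 1 + 0 + 0 + 0 + 0 + 0 = 2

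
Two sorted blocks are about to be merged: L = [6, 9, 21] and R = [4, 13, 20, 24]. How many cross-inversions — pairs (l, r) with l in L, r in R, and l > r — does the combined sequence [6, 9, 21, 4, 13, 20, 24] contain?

There are 5 cross-inversions.

For each element r of the right run, count left-run elements greater than r:
r = 4: 6, 9, 21 → 3
r = 13: 21 → 1
r = 20: 21 → 1
r = 24: none → 0
Cross-inversions: 3 + 1 + 1 + 0 = 5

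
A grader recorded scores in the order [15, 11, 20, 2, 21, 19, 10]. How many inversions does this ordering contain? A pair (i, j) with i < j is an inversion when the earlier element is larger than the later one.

11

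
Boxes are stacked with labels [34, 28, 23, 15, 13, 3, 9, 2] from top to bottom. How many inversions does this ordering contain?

There are 27 inversions.

For each element, count later entries that are smaller:
34: 7
28: 6
23: 5
15: 4
13: 3
3: 1
9: 1
2: 0
Sum: 7 + 6 + 5 + 4 + 3 + 1 + 1 + 0 = 27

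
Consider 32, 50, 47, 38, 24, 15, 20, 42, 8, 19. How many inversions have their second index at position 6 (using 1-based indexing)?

5

The element at index 6 is 15.
Elements before it: 32, 50, 47, 38, 24
Those larger than 15: 32, 50, 47, 38, 24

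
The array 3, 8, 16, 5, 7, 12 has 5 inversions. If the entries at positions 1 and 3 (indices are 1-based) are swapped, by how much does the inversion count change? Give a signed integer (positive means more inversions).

+3

Positions 1 and 3 hold 3 and 16; after swapping, the array is [16, 8, 3, 5, 7, 12].
Sweep left to right; for each value list the smaller values that follow it:
16: 5
8: 3
3: 0
5: 0
7: 0
12: 0
Sum: 5 + 3 + 0 + 0 + 0 + 0 = 8
Change: 8 − 5 = +3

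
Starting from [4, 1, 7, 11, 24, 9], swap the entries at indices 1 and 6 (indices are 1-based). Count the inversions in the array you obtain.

There are 6 inversions.

Positions 1 and 6 hold 4 and 9; after swapping, the array is [9, 1, 7, 11, 24, 4].
Element-by-element contributions:
9 → 1, 7, 4 → 3
1 → none → 0
7 → 4 → 1
11 → 4 → 1
24 → 4 → 1
4 → none → 0
Sum: 3 + 0 + 1 + 1 + 1 + 0 = 6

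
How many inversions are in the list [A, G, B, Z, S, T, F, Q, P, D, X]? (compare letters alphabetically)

For each element, count later entries that are smaller:
A → none → 0
G → B, F, D → 3
B → none → 0
Z → S, T, F, Q, P, D, X → 7
S → F, Q, P, D → 4
T → F, Q, P, D → 4
F → D → 1
Q → P, D → 2
P → D → 1
D → none → 0
X → none → 0
Sum: 0 + 3 + 0 + 7 + 4 + 4 + 1 + 2 + 1 + 0 + 0 = 22

22 out-of-order pairs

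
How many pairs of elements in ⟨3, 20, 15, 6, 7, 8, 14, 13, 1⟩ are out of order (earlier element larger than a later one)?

20

Count, for each position, how many later elements it exceeds:
3: 1
20: 7
15: 6
6: 1
7: 1
8: 1
14: 2
13: 1
1: 0
Sum: 1 + 7 + 6 + 1 + 1 + 1 + 2 + 1 + 0 = 20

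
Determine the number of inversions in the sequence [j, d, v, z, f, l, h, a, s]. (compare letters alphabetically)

19 inversions

For each element, count later entries that are smaller:
j: 4
d: 1
v: 5
z: 5
f: 1
l: 2
h: 1
a: 0
s: 0
Sum: 4 + 1 + 5 + 5 + 1 + 2 + 1 + 0 + 0 = 19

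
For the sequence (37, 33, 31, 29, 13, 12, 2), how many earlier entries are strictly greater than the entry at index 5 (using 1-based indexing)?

The element at index 5 is 13.
Elements before it: 37, 33, 31, 29
Those larger than 13: 37, 33, 31, 29

4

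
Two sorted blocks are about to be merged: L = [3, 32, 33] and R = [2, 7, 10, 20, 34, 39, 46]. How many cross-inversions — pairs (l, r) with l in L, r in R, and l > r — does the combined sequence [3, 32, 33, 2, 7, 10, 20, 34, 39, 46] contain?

Take each right-half value and tally the left-half values above it:
r = 2: 3, 32, 33 → 3
r = 7: 32, 33 → 2
r = 10: 32, 33 → 2
r = 20: 32, 33 → 2
r = 34: none → 0
r = 39: none → 0
r = 46: none → 0
Cross-inversions: 3 + 2 + 2 + 2 + 0 + 0 + 0 = 9

9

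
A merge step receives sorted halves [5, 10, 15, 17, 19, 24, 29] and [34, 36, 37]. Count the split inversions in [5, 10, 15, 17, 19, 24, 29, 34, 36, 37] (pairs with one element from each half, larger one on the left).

0

Take each right-half value and tally the left-half values above it:
r = 34: none → 0
r = 36: none → 0
r = 37: none → 0
Cross-inversions: 0 + 0 + 0 = 0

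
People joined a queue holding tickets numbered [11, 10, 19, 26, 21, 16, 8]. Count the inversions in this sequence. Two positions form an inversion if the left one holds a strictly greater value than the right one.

For each element, count later entries that are smaller:
11: 2
10: 1
19: 2
26: 3
21: 2
16: 1
8: 0
Sum: 2 + 1 + 2 + 3 + 2 + 1 + 0 = 11

11 inversions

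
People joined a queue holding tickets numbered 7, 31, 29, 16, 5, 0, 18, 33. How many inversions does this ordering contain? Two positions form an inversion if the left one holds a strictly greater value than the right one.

Element-by-element contributions:
7: 2
31: 5
29: 4
16: 2
5: 1
0: 0
18: 0
33: 0
Sum: 2 + 5 + 4 + 2 + 1 + 0 + 0 + 0 = 14

14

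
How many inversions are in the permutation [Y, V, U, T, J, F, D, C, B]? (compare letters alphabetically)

36

Element-by-element contributions:
Y → V, U, T, J, F, D, C, B → 8
V → U, T, J, F, D, C, B → 7
U → T, J, F, D, C, B → 6
T → J, F, D, C, B → 5
J → F, D, C, B → 4
F → D, C, B → 3
D → C, B → 2
C → B → 1
B → none → 0
Sum: 8 + 7 + 6 + 5 + 4 + 3 + 2 + 1 + 0 = 36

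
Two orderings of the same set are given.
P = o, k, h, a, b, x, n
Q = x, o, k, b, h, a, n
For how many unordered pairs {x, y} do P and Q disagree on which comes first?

Assign each item its position (1..7) in the first ordering, then rewrite the second ordering as that position sequence:
positions: o→1, k→2, h→3, a→4, b→5, x→6, n→7
second ordering as positions: [6, 1, 2, 5, 3, 4, 7]
Discordant pairs = inversions in this position sequence.
6: 1, 2, 5, 3, 4 → 5
1: 0
2: 0
5: 3, 4 → 2
3: 0
4: 0
7: 0
Total: 5 + 0 + 0 + 2 + 0 + 0 + 0 = 7

7 disagreeing pairs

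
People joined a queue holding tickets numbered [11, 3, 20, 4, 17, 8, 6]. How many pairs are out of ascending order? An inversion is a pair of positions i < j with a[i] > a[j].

Inversions: 11

Listing every pair i<j with a[i]>a[j] (using 1-based positions):
(1,2): 11 > 3
(1,4): 11 > 4
(1,6): 11 > 8
(1,7): 11 > 6
(3,4): 20 > 4
(3,5): 20 > 17
(3,6): 20 > 8
(3,7): 20 > 6
(5,6): 17 > 8
(5,7): 17 > 6
(6,7): 8 > 6
That's 11 pairs.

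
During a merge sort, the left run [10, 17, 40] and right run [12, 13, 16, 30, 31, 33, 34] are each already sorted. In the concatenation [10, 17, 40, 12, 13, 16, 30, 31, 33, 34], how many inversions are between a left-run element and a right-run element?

Count, for every r in R, how many entries of L exceed r:
r = 12: 17, 40 → 2
r = 13: 17, 40 → 2
r = 16: 17, 40 → 2
r = 30: 40 → 1
r = 31: 40 → 1
r = 33: 40 → 1
r = 34: 40 → 1
Cross-inversions: 2 + 2 + 2 + 1 + 1 + 1 + 1 = 10

10 split inversions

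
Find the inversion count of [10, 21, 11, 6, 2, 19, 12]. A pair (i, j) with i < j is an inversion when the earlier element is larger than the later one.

Listing every pair i<j with a[i]>a[j] (using 0-based positions):
(0,3): 10 > 6
(0,4): 10 > 2
(1,2): 21 > 11
(1,3): 21 > 6
(1,4): 21 > 2
(1,5): 21 > 19
(1,6): 21 > 12
(2,3): 11 > 6
(2,4): 11 > 2
(3,4): 6 > 2
(5,6): 19 > 12
That's 11 pairs.

11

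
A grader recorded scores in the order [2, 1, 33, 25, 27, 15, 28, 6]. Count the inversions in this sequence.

There are 12 out-of-order pairs.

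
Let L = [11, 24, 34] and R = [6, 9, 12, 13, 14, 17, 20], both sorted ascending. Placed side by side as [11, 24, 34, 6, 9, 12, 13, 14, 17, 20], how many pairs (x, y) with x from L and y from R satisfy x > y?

There are 16 cross-inversions.

Count, for every r in R, how many entries of L exceed r:
r = 6: 11, 24, 34 → 3
r = 9: 11, 24, 34 → 3
r = 12: 24, 34 → 2
r = 13: 24, 34 → 2
r = 14: 24, 34 → 2
r = 17: 24, 34 → 2
r = 20: 24, 34 → 2
Cross-inversions: 3 + 3 + 2 + 2 + 2 + 2 + 2 = 16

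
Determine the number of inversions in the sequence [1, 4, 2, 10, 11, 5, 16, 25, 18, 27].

4

Count, for each position, how many later elements it exceeds:
1 → none → 0
4 → 2 → 1
2 → none → 0
10 → 5 → 1
11 → 5 → 1
5 → none → 0
16 → none → 0
25 → 18 → 1
18 → none → 0
27 → none → 0
Sum: 0 + 1 + 0 + 1 + 1 + 0 + 0 + 1 + 0 + 0 = 4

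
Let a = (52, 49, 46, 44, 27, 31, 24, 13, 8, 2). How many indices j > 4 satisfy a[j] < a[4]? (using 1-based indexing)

The element at index 4 is 44.
Elements after it: 27, 31, 24, 13, 8, 2
Those smaller than 44: 27, 31, 24, 13, 8, 2

6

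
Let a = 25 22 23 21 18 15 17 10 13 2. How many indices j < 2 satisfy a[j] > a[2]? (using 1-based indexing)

The element at index 2 is 22.
Elements before it: 25
Those larger than 22: 25

1 such element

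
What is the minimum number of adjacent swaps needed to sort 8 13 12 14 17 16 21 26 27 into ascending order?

Each adjacent swap fixes exactly one inversion, so the minimum swap count equals the number of inversions.
Count inversions — for each element, later elements that are smaller:
8: none → 0
13: 12 → 1
12: none → 0
14: none → 0
17: 16 → 1
16: none → 0
21: none → 0
26: none → 0
27: none → 0
Total inversions: 0 + 1 + 0 + 0 + 1 + 0 + 0 + 0 + 0 = 2

2 swaps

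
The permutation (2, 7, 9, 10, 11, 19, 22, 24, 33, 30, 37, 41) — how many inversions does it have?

1 inversion

Sweep left to right; for each value list the smaller values that follow it:
2: 0
7: 0
9: 0
10: 0
11: 0
19: 0
22: 0
24: 0
33: 1
30: 0
37: 0
41: 0
Sum: 0 + 0 + 0 + 0 + 0 + 0 + 0 + 0 + 1 + 0 + 0 + 0 = 1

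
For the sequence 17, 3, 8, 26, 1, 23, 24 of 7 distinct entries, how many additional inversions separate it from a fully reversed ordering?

Maximum inversions for 7 distinct elements is C(7, 2) = 7·6/2 = 21.
Current inversions — for each element, count later smaller elements:
17: 3
3: 1
8: 1
26: 3
1: 0
23: 0
24: 0
Current total: 3 + 1 + 1 + 3 + 0 + 0 + 0 = 8
Shortfall: 21 − 8 = 13

13 inversions short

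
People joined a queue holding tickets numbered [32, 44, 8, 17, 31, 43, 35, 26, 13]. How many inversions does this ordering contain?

21

Count, for each position, how many later elements it exceeds:
32: 5
44: 7
8: 0
17: 1
31: 2
43: 3
35: 2
26: 1
13: 0
Sum: 5 + 7 + 0 + 1 + 2 + 3 + 2 + 1 + 0 = 21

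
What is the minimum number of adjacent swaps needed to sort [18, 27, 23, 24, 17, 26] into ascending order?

Minimum adjacent swaps = number of inversions (each swap of adjacent out-of-order elements removes one inversion and no swap can remove more).
Count inversions — for each element, later elements that are smaller:
18: 17 → 1
27: 23, 24, 17, 26 → 4
23: 17 → 1
24: 17 → 1
17: none → 0
26: none → 0
Total inversions: 1 + 4 + 1 + 1 + 0 + 0 = 7

7 adjacent swaps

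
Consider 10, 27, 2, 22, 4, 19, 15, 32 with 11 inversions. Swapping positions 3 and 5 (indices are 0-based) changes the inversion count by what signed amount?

Positions 3 and 5 hold 22 and 19; after swapping, the array is [10, 27, 2, 19, 4, 22, 15, 32].
Sweep left to right; for each value list the smaller values that follow it:
10 → 2, 4 → 2
27 → 2, 19, 4, 22, 15 → 5
2 → none → 0
19 → 4, 15 → 2
4 → none → 0
22 → 15 → 1
15 → none → 0
32 → none → 0
Sum: 2 + 5 + 0 + 2 + 0 + 1 + 0 + 0 = 10
Change: 10 − 11 = -1

-1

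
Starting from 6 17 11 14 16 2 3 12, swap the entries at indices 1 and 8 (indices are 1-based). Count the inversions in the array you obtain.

19 inversions

Positions 1 and 8 hold 6 and 12; after swapping, the array is [12, 17, 11, 14, 16, 2, 3, 6].
Count, for each position, how many later elements it exceeds:
12: 4
17: 6
11: 3
14: 3
16: 3
2: 0
3: 0
6: 0
Sum: 4 + 6 + 3 + 3 + 3 + 0 + 0 + 0 = 19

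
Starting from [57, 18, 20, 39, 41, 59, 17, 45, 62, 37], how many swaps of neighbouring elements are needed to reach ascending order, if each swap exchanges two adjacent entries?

The minimum number of adjacent swaps to sort an array equals its inversion count, since every such swap removes exactly one inversion.
Count inversions — for each element, later elements that are smaller:
57: 18, 20, 39, 41, 17, 45, 37 → 7
18: 17 → 1
20: 17 → 1
39: 17, 37 → 2
41: 17, 37 → 2
59: 17, 45, 37 → 3
17: none → 0
45: 37 → 1
62: 37 → 1
37: none → 0
Total inversions: 7 + 1 + 1 + 2 + 2 + 3 + 0 + 1 + 1 + 0 = 18

18 swaps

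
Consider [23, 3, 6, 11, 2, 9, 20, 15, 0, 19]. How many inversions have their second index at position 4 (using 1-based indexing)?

1

The element at index 4 is 11.
Elements before it: 23, 3, 6
Those larger than 11: 23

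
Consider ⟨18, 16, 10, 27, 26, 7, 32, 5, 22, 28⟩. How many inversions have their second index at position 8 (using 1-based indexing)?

The element at index 8 is 5.
Elements before it: 18, 16, 10, 27, 26, 7, 32
Those larger than 5: 18, 16, 10, 27, 26, 7, 32

7 such elements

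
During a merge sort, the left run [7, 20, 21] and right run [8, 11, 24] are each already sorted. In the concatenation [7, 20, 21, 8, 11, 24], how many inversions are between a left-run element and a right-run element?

There are 4 cross-inversions.

For each element r of the right run, count left-run elements greater than r:
r = 8: 20, 21 → 2
r = 11: 20, 21 → 2
r = 24: none → 0
Cross-inversions: 2 + 2 + 0 = 4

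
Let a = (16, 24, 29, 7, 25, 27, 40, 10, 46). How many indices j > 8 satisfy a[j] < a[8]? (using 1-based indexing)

0

The element at index 8 is 10.
Elements after it: 46
None of them are smaller than 10.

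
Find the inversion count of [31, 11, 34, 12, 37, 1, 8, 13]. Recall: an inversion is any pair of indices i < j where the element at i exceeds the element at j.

16 out-of-order pairs

Count, for each position, how many later elements it exceeds:
31 → 11, 12, 1, 8, 13 → 5
11 → 1, 8 → 2
34 → 12, 1, 8, 13 → 4
12 → 1, 8 → 2
37 → 1, 8, 13 → 3
1 → none → 0
8 → none → 0
13 → none → 0
Sum: 5 + 2 + 4 + 2 + 3 + 0 + 0 + 0 = 16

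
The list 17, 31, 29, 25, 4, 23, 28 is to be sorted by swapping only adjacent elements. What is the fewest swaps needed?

The minimum number of adjacent swaps to sort an array equals its inversion count, since every such swap removes exactly one inversion.
Count inversions — for each element, later elements that are smaller:
17: 4 → 1
31: 29, 25, 4, 23, 28 → 5
29: 25, 4, 23, 28 → 4
25: 4, 23 → 2
4: none → 0
23: none → 0
28: none → 0
Total inversions: 1 + 5 + 4 + 2 + 0 + 0 + 0 = 12

There are 12 swaps.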